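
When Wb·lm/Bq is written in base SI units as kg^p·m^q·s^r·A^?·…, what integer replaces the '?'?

Bq = 1/s = s⁻¹ (activity is decays per second).
So Bq⁻¹ = s.
Wb = V·s (flux: a volt is a weber per second),
    = kg·m²·s⁻²·A⁻¹.
lm = cd·sr = cd (luminous flux; sr is dimensionless).
Combining: Bq⁻¹·Wb·lm = s · (kg·m²·s⁻²·A⁻¹) · cd = kg·m²·s⁻¹·A⁻¹·cd.
The exponent of A is -1.

-1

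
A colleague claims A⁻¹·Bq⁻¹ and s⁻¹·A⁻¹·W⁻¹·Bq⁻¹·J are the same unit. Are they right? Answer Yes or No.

Left side:
  Bq = s⁻¹.
  So Bq⁻¹ = s.
  Combining: A⁻¹·Bq⁻¹ = A⁻¹ · s = s·A⁻¹.
Right side:
  W = J/s (power = energy per time),
      = kg·m²·s⁻³.
  So W⁻¹ = kg⁻¹·m⁻²·s³.
  Bq = 1/s = s⁻¹ (activity is decays per second).
  So Bq⁻¹ = s.
  J = N·m (work = force × distance),
      = kg·m²·s⁻².
  Combining: s⁻¹·A⁻¹·W⁻¹·Bq⁻¹·J = s⁻¹ · A⁻¹ · (kg⁻¹·m⁻²·s³) · s · (kg·m²·s⁻²) = s·A⁻¹.
Both reduce to s·A⁻¹.

Yes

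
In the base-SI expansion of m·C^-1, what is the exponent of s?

-1

C = s·A.
So C⁻¹ = s⁻¹·A⁻¹.
Combining: m·C⁻¹ = m · (s⁻¹·A⁻¹) = m·s⁻¹·A⁻¹.
The exponent of s is -1.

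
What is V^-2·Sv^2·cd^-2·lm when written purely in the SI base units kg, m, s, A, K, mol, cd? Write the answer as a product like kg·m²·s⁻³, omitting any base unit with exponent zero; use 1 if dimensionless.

kg⁻²·s²·A²·cd⁻¹

V = W/A (potential = power per current),
    = kg·m²·s⁻³·A⁻¹.
So V⁻² = kg⁻²·m⁻⁴·s⁶·A².
Sv = J/kg (equivalent dose = energy per mass),
    = m²·s⁻².
So Sv² = m⁴·s⁻⁴.
lm = cd·sr = cd (luminous flux; sr is dimensionless).
Combining: V⁻²·Sv²·cd⁻²·lm = (kg⁻²·m⁻⁴·s⁶·A²) · (m⁴·s⁻⁴) · cd⁻² · cd = kg⁻²·s²·A²·cd⁻¹.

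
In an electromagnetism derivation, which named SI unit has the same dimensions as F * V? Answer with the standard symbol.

C

F = kg⁻¹·m⁻²·s⁴·A².
V = kg·m²·s⁻³·A⁻¹.
Combining: F·V = (kg⁻¹·m⁻²·s⁴·A²) · (kg·m²·s⁻³·A⁻¹) = s·A.
s·A is the base-SI form of the coulomb.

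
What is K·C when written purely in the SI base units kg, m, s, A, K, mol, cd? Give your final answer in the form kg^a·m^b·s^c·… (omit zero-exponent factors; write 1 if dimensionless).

C = A·s = s·A (charge = current × time).
Combining: K·C = K · (s·A) = s·A·K.

s·A·K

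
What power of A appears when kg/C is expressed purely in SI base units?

C = s·A.
So C⁻¹ = s⁻¹·A⁻¹.
Combining: kg·C⁻¹ = kg · (s⁻¹·A⁻¹) = kg·s⁻¹·A⁻¹.
The exponent of A is -1.

-1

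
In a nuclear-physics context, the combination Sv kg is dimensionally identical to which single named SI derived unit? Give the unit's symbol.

J

Sv = J/kg (equivalent dose = energy per mass),
    = m²·s⁻².
Combining: Sv·kg = (m²·s⁻²) · kg = kg·m²·s⁻².
kg·m²·s⁻² is the base-SI form of the joule.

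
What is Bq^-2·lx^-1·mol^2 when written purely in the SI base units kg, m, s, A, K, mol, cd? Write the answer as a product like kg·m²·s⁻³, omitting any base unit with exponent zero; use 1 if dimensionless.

Bq = s⁻¹.
So Bq⁻² = s².
lx = m⁻²·cd.
So lx⁻¹ = m²·cd⁻¹.
Combining: Bq⁻²·lx⁻¹·mol² = s² · (m²·cd⁻¹) · mol² = m²·s²·mol²·cd⁻¹.

m²·s²·mol²·cd⁻¹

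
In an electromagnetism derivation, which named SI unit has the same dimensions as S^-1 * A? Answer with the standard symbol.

V

S = kg⁻¹·m⁻²·s³·A².
So S⁻¹ = kg·m²·s⁻³·A⁻².
Combining: S⁻¹·A = (kg·m²·s⁻³·A⁻²) · A = kg·m²·s⁻³·A⁻¹.
kg·m²·s⁻³·A⁻¹ is the base-SI form of the volt.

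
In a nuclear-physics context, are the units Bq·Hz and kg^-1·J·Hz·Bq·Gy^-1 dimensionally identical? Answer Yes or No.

Yes

Left side:
  Bq = 1/s = s⁻¹ (activity is decays per second).
  Hz = 1/s = s⁻¹ (frequency is cycles per second).
  Combining: Bq·Hz = s⁻¹ · s⁻¹ = s⁻².
Right side:
  J = N·m (work = force × distance),
      = kg·m²·s⁻².
  Hz = 1/s = s⁻¹ (frequency is cycles per second).
  Bq = 1/s = s⁻¹ (activity is decays per second).
  Gy = J/kg (absorbed dose = energy per mass),
      = m²·s⁻².
  So Gy⁻¹ = m⁻²·s².
  Combining: kg⁻¹·J·Hz·Bq·Gy⁻¹ = kg⁻¹ · (kg·m²·s⁻²) · s⁻¹ · s⁻¹ · (m⁻²·s²) = s⁻².
Both reduce to s⁻².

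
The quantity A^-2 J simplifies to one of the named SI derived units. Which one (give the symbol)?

H

J = N·m (work = force × distance),
    = kg·m²·s⁻².
Combining: A⁻²·J = A⁻² · (kg·m²·s⁻²) = kg·m²·s⁻²·A⁻².
kg·m²·s⁻²·A⁻² is the base-SI form of the henry.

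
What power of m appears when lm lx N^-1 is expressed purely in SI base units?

lm = cd·sr = cd (luminous flux; sr is dimensionless).
lx = lm/m² (illuminance = luminous flux per area),
    = m⁻²·cd.
N = kg·m/s² = kg·m·s⁻² (force = mass × acceleration).
So N⁻¹ = kg⁻¹·m⁻¹·s².
Combining: lm·lx·N⁻¹ = cd · (m⁻²·cd) · (kg⁻¹·m⁻¹·s²) = kg⁻¹·m⁻³·s²·cd².
The exponent of m is -3.

-3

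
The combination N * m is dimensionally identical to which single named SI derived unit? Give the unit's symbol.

N = kg·m·s⁻².
Combining: N·m = (kg·m·s⁻²) · m = kg·m²·s⁻².
kg·m²·s⁻² is the base-SI form of the joule.

J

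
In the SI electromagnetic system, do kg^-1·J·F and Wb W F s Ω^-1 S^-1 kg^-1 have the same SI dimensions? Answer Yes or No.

Left side:
  J = N·m (work = force × distance),
      = kg·m²·s⁻².
  F = C/V (capacitance = charge per voltage),
      = A·s/(kg·m²·s⁻³·A⁻¹) (substituting C and V),
      = kg⁻¹·m⁻²·s⁴·A².
  Combining: kg⁻¹·J·F = kg⁻¹ · (kg·m²·s⁻²) · (kg⁻¹·m⁻²·s⁴·A²) = kg⁻¹·s²·A².
Right side:
  Wb = kg·m²·s⁻²·A⁻¹.
  W = kg·m²·s⁻³.
  F = kg⁻¹·m⁻²·s⁴·A².
  Ω = kg·m²·s⁻³·A⁻².
  So Ω⁻¹ = kg⁻¹·m⁻²·s³·A².
  S = kg⁻¹·m⁻²·s³·A².
  So S⁻¹ = kg·m²·s⁻³·A⁻².
  Combining: Wb·W·F·s·Ω⁻¹·S⁻¹·kg⁻¹ = (kg·m²·s⁻²·A⁻¹) · (kg·m²·s⁻³) · (kg⁻¹·m⁻²·s⁴·A²) · s · (kg⁻¹·m⁻²·s³·A²) · (kg·m²·s⁻³·A⁻²) · kg⁻¹ = m²·A.
Left is kg⁻¹·s²·A²; right is m²·A — different.

No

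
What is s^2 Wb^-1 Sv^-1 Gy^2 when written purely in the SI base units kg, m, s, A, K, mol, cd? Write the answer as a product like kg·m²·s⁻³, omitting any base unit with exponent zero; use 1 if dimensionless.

kg⁻¹·s²·A

Wb = kg·m²·s⁻²·A⁻¹.
So Wb⁻¹ = kg⁻¹·m⁻²·s²·A.
Sv = m²·s⁻².
So Sv⁻¹ = m⁻²·s².
Gy = m²·s⁻².
So Gy² = m⁴·s⁻⁴.
Combining: s²·Wb⁻¹·Sv⁻¹·Gy² = s² · (kg⁻¹·m⁻²·s²·A) · (m⁻²·s²) · (m⁴·s⁻⁴) = kg⁻¹·s²·A.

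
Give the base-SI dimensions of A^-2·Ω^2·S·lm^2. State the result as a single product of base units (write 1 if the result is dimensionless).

kg·m²·s⁻³·A⁻⁴·cd²

Ω = V/A (resistance = voltage per current),
    = kg·m²·s⁻³·A⁻².
So Ω² = kg²·m⁴·s⁻⁶·A⁻⁴.
S = 1/Ω (conductance is reciprocal resistance),
    = kg⁻¹·m⁻²·s³·A².
lm = cd·sr = cd (luminous flux; sr is dimensionless).
So lm² = cd².
Combining: A⁻²·Ω²·S·lm² = A⁻² · (kg²·m⁴·s⁻⁶·A⁻⁴) · (kg⁻¹·m⁻²·s³·A²) · cd² = kg·m²·s⁻³·A⁻⁴·cd².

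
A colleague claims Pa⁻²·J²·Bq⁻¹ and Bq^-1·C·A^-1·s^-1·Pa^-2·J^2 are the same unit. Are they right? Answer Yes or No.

Left side:
  Pa = N/m² (pressure = force per area),
      = kg·m⁻¹·s⁻².
  So Pa⁻² = kg⁻²·m²·s⁴.
  J = N·m (work = force × distance),
      = kg·m²·s⁻².
  So J² = kg²·m⁴·s⁻⁴.
  Bq = 1/s = s⁻¹ (activity is decays per second).
  So Bq⁻¹ = s.
  Combining: Pa⁻²·J²·Bq⁻¹ = (kg⁻²·m²·s⁴) · (kg²·m⁴·s⁻⁴) · s = m⁶·s.
Right side:
  Bq = 1/s = s⁻¹ (activity is decays per second).
  So Bq⁻¹ = s.
  C = A·s = s·A (charge = current × time).
  Pa = N/m² (pressure = force per area),
      = kg·m⁻¹·s⁻².
  So Pa⁻² = kg⁻²·m²·s⁴.
  J = N·m (work = force × distance),
      = kg·m²·s⁻².
  So J² = kg²·m⁴·s⁻⁴.
  Combining: Bq⁻¹·C·A⁻¹·s⁻¹·Pa⁻²·J² = s · (s·A) · A⁻¹ · s⁻¹ · (kg⁻²·m²·s⁴) · (kg²·m⁴·s⁻⁴) = m⁶·s.
Both reduce to m⁶·s.

Yes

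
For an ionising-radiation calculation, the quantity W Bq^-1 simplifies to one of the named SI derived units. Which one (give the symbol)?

W = kg·m²·s⁻³.
Bq = s⁻¹.
So Bq⁻¹ = s.
Combining: W·Bq⁻¹ = (kg·m²·s⁻³) · s = kg·m²·s⁻².
kg·m²·s⁻² is the base-SI form of the joule.

J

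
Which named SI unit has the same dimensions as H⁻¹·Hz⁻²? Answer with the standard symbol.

F

H = Wb/A (inductance = flux per current),
    = kg·m²·s⁻²·A⁻².
So H⁻¹ = kg⁻¹·m⁻²·s²·A².
Hz = 1/s = s⁻¹ (frequency is cycles per second).
So Hz⁻² = s².
Combining: H⁻¹·Hz⁻² = (kg⁻¹·m⁻²·s²·A²) · s² = kg⁻¹·m⁻²·s⁴·A².
kg⁻¹·m⁻²·s⁴·A² is the base-SI form of the farad.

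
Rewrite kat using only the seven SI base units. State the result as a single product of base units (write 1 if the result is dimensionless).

kat = mol/s = s⁻¹·mol (catalytic activity).

s⁻¹·mol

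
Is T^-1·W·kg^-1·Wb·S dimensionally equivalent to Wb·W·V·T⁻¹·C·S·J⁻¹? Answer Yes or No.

Left side:
  T = Wb/m² (flux density = flux per area),
      = kg·s⁻²·A⁻¹.
  So T⁻¹ = kg⁻¹·s²·A.
  W = J/s (power = energy per time),
      = kg·m²·s⁻³.
  Wb = V·s (flux: a volt is a weber per second),
      = kg·m²·s⁻²·A⁻¹.
  S = 1/Ω (conductance is reciprocal resistance),
      = kg⁻¹·m⁻²·s³·A².
  Combining: T⁻¹·W·kg⁻¹·Wb·S = (kg⁻¹·s²·A) · (kg·m²·s⁻³) · kg⁻¹ · (kg·m²·s⁻²·A⁻¹) · (kg⁻¹·m⁻²·s³·A²) = kg⁻¹·m²·A².
Right side:
  Wb = V·s (flux: a volt is a weber per second),
      = kg·m²·s⁻²·A⁻¹.
  W = J/s (power = energy per time),
      = kg·m²·s⁻³.
  V = W/A (potential = power per current),
      = kg·m²·s⁻³·A⁻¹.
  T = Wb/m² (flux density = flux per area),
      = kg·s⁻²·A⁻¹.
  So T⁻¹ = kg⁻¹·s²·A.
  C = A·s = s·A (charge = current × time).
  S = 1/Ω (conductance is reciprocal resistance),
      = kg⁻¹·m⁻²·s³·A².
  J = N·m (work = force × distance),
      = kg·m²·s⁻².
  So J⁻¹ = kg⁻¹·m⁻²·s².
  Combining: Wb·W·V·T⁻¹·C·S·J⁻¹ = (kg·m²·s⁻²·A⁻¹) · (kg·m²·s⁻³) · (kg·m²·s⁻³·A⁻¹) · (kg⁻¹·s²·A) · (s·A) · (kg⁻¹·m⁻²·s³·A²) · (kg⁻¹·m⁻²·s²) = m²·A².
Left is kg⁻¹·m²·A²; right is m²·A² — different.

No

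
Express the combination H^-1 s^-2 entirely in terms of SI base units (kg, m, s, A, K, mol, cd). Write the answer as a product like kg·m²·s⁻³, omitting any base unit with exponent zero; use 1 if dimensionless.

H = Wb/A (inductance = flux per current),
    = kg·m²·s⁻²·A⁻².
So H⁻¹ = kg⁻¹·m⁻²·s²·A².
Combining: H⁻¹·s⁻² = (kg⁻¹·m⁻²·s²·A²) · s⁻² = kg⁻¹·m⁻²·A².

kg⁻¹·m⁻²·A²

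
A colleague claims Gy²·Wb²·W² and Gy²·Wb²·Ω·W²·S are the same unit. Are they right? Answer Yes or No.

Left side:
  Gy = J/kg (absorbed dose = energy per mass),
      = m²·s⁻².
  So Gy² = m⁴·s⁻⁴.
  Wb = V·s (flux: a volt is a weber per second),
      = kg·m²·s⁻²·A⁻¹.
  So Wb² = kg²·m⁴·s⁻⁴·A⁻².
  W = J/s (power = energy per time),
      = kg·m²·s⁻³.
  So W² = kg²·m⁴·s⁻⁶.
  Combining: Gy²·Wb²·W² = (m⁴·s⁻⁴) · (kg²·m⁴·s⁻⁴·A⁻²) · (kg²·m⁴·s⁻⁶) = kg⁴·m¹²·s⁻¹⁴·A⁻².
Right side:
  Gy = J/kg (absorbed dose = energy per mass),
      = m²·s⁻².
  So Gy² = m⁴·s⁻⁴.
  Wb = V·s (flux: a volt is a weber per second),
      = kg·m²·s⁻²·A⁻¹.
  So Wb² = kg²·m⁴·s⁻⁴·A⁻².
  Ω = V/A (resistance = voltage per current),
      = kg·m²·s⁻³·A⁻².
  W = J/s (power = energy per time),
      = kg·m²·s⁻³.
  So W² = kg²·m⁴·s⁻⁶.
  S = 1/Ω (conductance is reciprocal resistance),
      = kg⁻¹·m⁻²·s³·A².
  Combining: Gy²·Wb²·Ω·W²·S = (m⁴·s⁻⁴) · (kg²·m⁴·s⁻⁴·A⁻²) · (kg·m²·s⁻³·A⁻²) · (kg²·m⁴·s⁻⁶) · (kg⁻¹·m⁻²·s³·A²) = kg⁴·m¹²·s⁻¹⁴·A⁻².
Both reduce to kg⁴·m¹²·s⁻¹⁴·A⁻².

Yes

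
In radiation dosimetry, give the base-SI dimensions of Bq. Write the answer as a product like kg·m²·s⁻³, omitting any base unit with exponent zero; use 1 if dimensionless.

Bq = 1/s = s⁻¹ (activity is decays per second).

s⁻¹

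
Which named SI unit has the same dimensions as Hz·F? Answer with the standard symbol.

Hz = 1/s = s⁻¹ (frequency is cycles per second).
F = C/V (capacitance = charge per voltage),
    = A·s/(kg·m²·s⁻³·A⁻¹) (substituting C and V),
    = kg⁻¹·m⁻²·s⁴·A².
Combining: Hz·F = s⁻¹ · (kg⁻¹·m⁻²·s⁴·A²) = kg⁻¹·m⁻²·s³·A².
kg⁻¹·m⁻²·s³·A² is the base-SI form of the siemens.

S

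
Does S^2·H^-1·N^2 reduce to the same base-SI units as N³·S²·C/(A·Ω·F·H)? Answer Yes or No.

No

Left side:
  S = 1/Ω (conductance is reciprocal resistance),
      = kg⁻¹·m⁻²·s³·A².
  So S² = kg⁻²·m⁻⁴·s⁶·A⁴.
  H = Wb/A (inductance = flux per current),
      = kg·m²·s⁻²·A⁻².
  So H⁻¹ = kg⁻¹·m⁻²·s²·A².
  N = kg·m/s² = kg·m·s⁻² (force = mass × acceleration).
  So N² = kg²·m²·s⁻⁴.
  Combining: S²·H⁻¹·N² = (kg⁻²·m⁻⁴·s⁶·A⁴) · (kg⁻¹·m⁻²·s²·A²) · (kg²·m²·s⁻⁴) = kg⁻¹·m⁻⁴·s⁴·A⁶.
Right side:
  N = kg·m·s⁻².
  So N³ = kg³·m³·s⁻⁶.
  Ω = kg·m²·s⁻³·A⁻².
  So Ω⁻¹ = kg⁻¹·m⁻²·s³·A².
  S = kg⁻¹·m⁻²·s³·A².
  So S² = kg⁻²·m⁻⁴·s⁶·A⁴.
  F = kg⁻¹·m⁻²·s⁴·A².
  So F⁻¹ = kg·m²·s⁻⁴·A⁻².
  H = kg·m²·s⁻²·A⁻².
  So H⁻¹ = kg⁻¹·m⁻²·s²·A².
  C = s·A.
  Combining: N³·A⁻¹·Ω⁻¹·S²·F⁻¹·H⁻¹·C = (kg³·m³·s⁻⁶) · A⁻¹ · (kg⁻¹·m⁻²·s³·A²) · (kg⁻²·m⁻⁴·s⁶·A⁴) · (kg·m²·s⁻⁴·A⁻²) · (kg⁻¹·m⁻²·s²·A²) · (s·A) = m⁻³·s²·A⁶.
Left is kg⁻¹·m⁻⁴·s⁴·A⁶; right is m⁻³·s²·A⁶ — different.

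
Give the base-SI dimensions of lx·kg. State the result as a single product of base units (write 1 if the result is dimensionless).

lx = m⁻²·cd.
Combining: lx·kg = (m⁻²·cd) · kg = kg·m⁻²·cd.

kg·m⁻²·cd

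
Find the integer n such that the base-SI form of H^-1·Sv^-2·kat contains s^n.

H = Wb/A (inductance = flux per current),
    = kg·m²·s⁻²·A⁻².
So H⁻¹ = kg⁻¹·m⁻²·s²·A².
Sv = J/kg (equivalent dose = energy per mass),
    = m²·s⁻².
So Sv⁻² = m⁻⁴·s⁴.
kat = mol/s = s⁻¹·mol (catalytic activity).
Combining: H⁻¹·Sv⁻²·kat = (kg⁻¹·m⁻²·s²·A²) · (m⁻⁴·s⁴) · (s⁻¹·mol) = kg⁻¹·m⁻⁶·s⁵·A²·mol.
The exponent of s is 5.

5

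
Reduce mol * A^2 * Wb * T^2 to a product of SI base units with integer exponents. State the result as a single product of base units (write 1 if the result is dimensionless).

Wb = kg·m²·s⁻²·A⁻¹.
T = kg·s⁻²·A⁻¹.
So T² = kg²·s⁻⁴·A⁻².
Combining: mol·A²·Wb·T² = mol · A² · (kg·m²·s⁻²·A⁻¹) · (kg²·s⁻⁴·A⁻²) = kg³·m²·s⁻⁶·A⁻¹·mol.

kg³·m²·s⁻⁶·A⁻¹·mol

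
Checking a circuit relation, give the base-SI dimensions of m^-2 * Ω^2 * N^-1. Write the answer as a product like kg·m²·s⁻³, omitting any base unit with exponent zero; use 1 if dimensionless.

kg·m·s⁻⁴·A⁻⁴

Ω = V/A (resistance = voltage per current),
    = kg·m²·s⁻³·A⁻².
So Ω² = kg²·m⁴·s⁻⁶·A⁻⁴.
N = kg·m/s² = kg·m·s⁻² (force = mass × acceleration).
So N⁻¹ = kg⁻¹·m⁻¹·s².
Combining: m⁻²·Ω²·N⁻¹ = m⁻² · (kg²·m⁴·s⁻⁶·A⁻⁴) · (kg⁻¹·m⁻¹·s²) = kg·m·s⁻⁴·A⁻⁴.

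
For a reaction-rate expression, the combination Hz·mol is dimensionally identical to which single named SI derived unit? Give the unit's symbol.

Hz = 1/s = s⁻¹ (frequency is cycles per second).
Combining: Hz·mol = s⁻¹ · mol = s⁻¹·mol.
s⁻¹·mol is the base-SI form of the katal.

kat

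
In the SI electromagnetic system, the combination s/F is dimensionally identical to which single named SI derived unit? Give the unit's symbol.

Ω

F = C/V (capacitance = charge per voltage),
    = A·s/(kg·m²·s⁻³·A⁻¹) (substituting C and V),
    = kg⁻¹·m⁻²·s⁴·A².
So F⁻¹ = kg·m²·s⁻⁴·A⁻².
Combining: F⁻¹·s = (kg·m²·s⁻⁴·A⁻²) · s = kg·m²·s⁻³·A⁻².
kg·m²·s⁻³·A⁻² is the base-SI form of the ohm.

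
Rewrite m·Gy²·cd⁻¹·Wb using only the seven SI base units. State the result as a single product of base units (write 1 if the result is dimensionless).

Gy = J/kg (absorbed dose = energy per mass),
    = m²·s⁻².
So Gy² = m⁴·s⁻⁴.
Wb = V·s (flux: a volt is a weber per second),
    = kg·m²·s⁻²·A⁻¹.
Combining: m·Gy²·cd⁻¹·Wb = m · (m⁴·s⁻⁴) · cd⁻¹ · (kg·m²·s⁻²·A⁻¹) = kg·m⁷·s⁻⁶·A⁻¹·cd⁻¹.

kg·m⁷·s⁻⁶·A⁻¹·cd⁻¹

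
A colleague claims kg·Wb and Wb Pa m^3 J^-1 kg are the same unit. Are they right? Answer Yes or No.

Yes

Left side:
  Wb = V·s (flux: a volt is a weber per second),
      = kg·m²·s⁻²·A⁻¹.
  Combining: kg·Wb = kg · (kg·m²·s⁻²·A⁻¹) = kg²·m²·s⁻²·A⁻¹.
Right side:
  Wb = kg·m²·s⁻²·A⁻¹.
  Pa = kg·m⁻¹·s⁻².
  J = kg·m²·s⁻².
  So J⁻¹ = kg⁻¹·m⁻²·s².
  Combining: Wb·Pa·m³·J⁻¹·kg = (kg·m²·s⁻²·A⁻¹) · (kg·m⁻¹·s⁻²) · m³ · (kg⁻¹·m⁻²·s²) · kg = kg²·m²·s⁻²·A⁻¹.
Both reduce to kg²·m²·s⁻²·A⁻¹.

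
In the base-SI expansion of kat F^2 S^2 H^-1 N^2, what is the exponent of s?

kat = mol/s = s⁻¹·mol (catalytic activity).
F = C/V (capacitance = charge per voltage),
    = A·s/(kg·m²·s⁻³·A⁻¹) (substituting C and V),
    = kg⁻¹·m⁻²·s⁴·A².
So F² = kg⁻²·m⁻⁴·s⁸·A⁴.
S = 1/Ω (conductance is reciprocal resistance),
    = kg⁻¹·m⁻²·s³·A².
So S² = kg⁻²·m⁻⁴·s⁶·A⁴.
H = Wb/A (inductance = flux per current),
    = kg·m²·s⁻²·A⁻².
So H⁻¹ = kg⁻¹·m⁻²·s²·A².
N = kg·m/s² = kg·m·s⁻² (force = mass × acceleration).
So N² = kg²·m²·s⁻⁴.
Combining: kat·F²·S²·H⁻¹·N² = (s⁻¹·mol) · (kg⁻²·m⁻⁴·s⁸·A⁴) · (kg⁻²·m⁻⁴·s⁶·A⁴) · (kg⁻¹·m⁻²·s²·A²) · (kg²·m²·s⁻⁴) = kg⁻³·m⁻⁸·s¹¹·A¹⁰·mol.
The exponent of s is 11.

11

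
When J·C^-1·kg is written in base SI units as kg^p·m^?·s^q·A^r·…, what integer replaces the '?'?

J = N·m (work = force × distance),
    = kg·m²·s⁻².
C = A·s = s·A (charge = current × time).
So C⁻¹ = s⁻¹·A⁻¹.
Combining: J·C⁻¹·kg = (kg·m²·s⁻²) · (s⁻¹·A⁻¹) · kg = kg²·m²·s⁻³·A⁻¹.
The exponent of m is 2.

2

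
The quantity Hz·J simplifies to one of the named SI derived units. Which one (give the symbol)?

Hz = s⁻¹.
J = kg·m²·s⁻².
Combining: Hz·J = s⁻¹ · (kg·m²·s⁻²) = kg·m²·s⁻³.
kg·m²·s⁻³ is the base-SI form of the watt.

W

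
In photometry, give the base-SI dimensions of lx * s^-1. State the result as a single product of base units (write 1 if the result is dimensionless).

lx = m⁻²·cd.
Combining: lx·s⁻¹ = (m⁻²·cd) · s⁻¹ = m⁻²·s⁻¹·cd.

m⁻²·s⁻¹·cd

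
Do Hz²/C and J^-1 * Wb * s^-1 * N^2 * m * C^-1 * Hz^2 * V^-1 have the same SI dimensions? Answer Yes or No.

Left side:
  C = s·A.
  So C⁻¹ = s⁻¹·A⁻¹.
  Hz = s⁻¹.
  So Hz² = s⁻².
  Combining: C⁻¹·Hz² = (s⁻¹·A⁻¹) · s⁻² = s⁻³·A⁻¹.
Right side:
  J = kg·m²·s⁻².
  So J⁻¹ = kg⁻¹·m⁻²·s².
  Wb = kg·m²·s⁻²·A⁻¹.
  N = kg·m·s⁻².
  So N² = kg²·m²·s⁻⁴.
  C = s·A.
  So C⁻¹ = s⁻¹·A⁻¹.
  Hz = s⁻¹.
  So Hz² = s⁻².
  V = kg·m²·s⁻³·A⁻¹.
  So V⁻¹ = kg⁻¹·m⁻²·s³·A.
  Combining: J⁻¹·Wb·s⁻¹·N²·m·C⁻¹·Hz²·V⁻¹ = (kg⁻¹·m⁻²·s²) · (kg·m²·s⁻²·A⁻¹) · s⁻¹ · (kg²·m²·s⁻⁴) · m · (s⁻¹·A⁻¹) · s⁻² · (kg⁻¹·m⁻²·s³·A) = kg·m·s⁻⁵·A⁻¹.
Left is s⁻³·A⁻¹; right is kg·m·s⁻⁵·A⁻¹ — different.

No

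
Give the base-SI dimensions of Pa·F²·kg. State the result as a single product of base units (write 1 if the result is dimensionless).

m⁻⁵·s⁶·A⁴

Pa = N/m² (pressure = force per area),
    = kg·m⁻¹·s⁻².
F = C/V (capacitance = charge per voltage),
    = A·s/(kg·m²·s⁻³·A⁻¹) (substituting C and V),
    = kg⁻¹·m⁻²·s⁴·A².
So F² = kg⁻²·m⁻⁴·s⁸·A⁴.
Combining: Pa·F²·kg = (kg·m⁻¹·s⁻²) · (kg⁻²·m⁻⁴·s⁸·A⁴) · kg = m⁻⁵·s⁶·A⁴.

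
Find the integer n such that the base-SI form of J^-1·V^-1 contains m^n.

J = kg·m²·s⁻².
So J⁻¹ = kg⁻¹·m⁻²·s².
V = kg·m²·s⁻³·A⁻¹.
So V⁻¹ = kg⁻¹·m⁻²·s³·A.
Combining: J⁻¹·V⁻¹ = (kg⁻¹·m⁻²·s²) · (kg⁻¹·m⁻²·s³·A) = kg⁻²·m⁻⁴·s⁵·A.
The exponent of m is -4.

-4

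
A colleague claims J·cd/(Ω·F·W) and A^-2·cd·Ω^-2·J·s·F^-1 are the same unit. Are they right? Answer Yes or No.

Left side:
  Ω = kg·m²·s⁻³·A⁻².
  So Ω⁻¹ = kg⁻¹·m⁻²·s³·A².
  J = kg·m²·s⁻².
  F = kg⁻¹·m⁻²·s⁴·A².
  So F⁻¹ = kg·m²·s⁻⁴·A⁻².
  W = kg·m²·s⁻³.
  So W⁻¹ = kg⁻¹·m⁻²·s³.
  Combining: Ω⁻¹·J·F⁻¹·W⁻¹·cd = (kg⁻¹·m⁻²·s³·A²) · (kg·m²·s⁻²) · (kg·m²·s⁻⁴·A⁻²) · (kg⁻¹·m⁻²·s³) · cd = cd.
Right side:
  Ω = V/A (resistance = voltage per current),
      = kg·m²·s⁻³·A⁻².
  So Ω⁻² = kg⁻²·m⁻⁴·s⁶·A⁴.
  J = N·m (work = force × distance),
      = kg·m²·s⁻².
  F = C/V (capacitance = charge per voltage),
      = A·s/(kg·m²·s⁻³·A⁻¹) (substituting C and V),
      = kg⁻¹·m⁻²·s⁴·A².
  So F⁻¹ = kg·m²·s⁻⁴·A⁻².
  Combining: A⁻²·cd·Ω⁻²·J·s·F⁻¹ = A⁻² · cd · (kg⁻²·m⁻⁴·s⁶·A⁴) · (kg·m²·s⁻²) · s · (kg·m²·s⁻⁴·A⁻²) = s·cd.
Left is cd; right is s·cd — different.

No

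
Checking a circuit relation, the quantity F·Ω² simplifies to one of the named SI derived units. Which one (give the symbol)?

F = C/V (capacitance = charge per voltage),
    = A·s/(kg·m²·s⁻³·A⁻¹) (substituting C and V),
    = kg⁻¹·m⁻²·s⁴·A².
Ω = V/A (resistance = voltage per current),
    = kg·m²·s⁻³·A⁻².
So Ω² = kg²·m⁴·s⁻⁶·A⁻⁴.
Combining: F·Ω² = (kg⁻¹·m⁻²·s⁴·A²) · (kg²·m⁴·s⁻⁶·A⁻⁴) = kg·m²·s⁻²·A⁻².
kg·m²·s⁻²·A⁻² is the base-SI form of the henry.

H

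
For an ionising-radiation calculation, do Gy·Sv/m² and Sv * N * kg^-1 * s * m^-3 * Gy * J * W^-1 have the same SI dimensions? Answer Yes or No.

Left side:
  Gy = J/kg (absorbed dose = energy per mass),
      = m²·s⁻².
  Sv = J/kg (equivalent dose = energy per mass),
      = m²·s⁻².
  Combining: Gy·m⁻²·Sv = (m²·s⁻²) · m⁻² · (m²·s⁻²) = m²·s⁻⁴.
Right side:
  Sv = J/kg (equivalent dose = energy per mass),
      = m²·s⁻².
  N = kg·m/s² = kg·m·s⁻² (force = mass × acceleration).
  Gy = J/kg (absorbed dose = energy per mass),
      = m²·s⁻².
  J = N·m (work = force × distance),
      = kg·m²·s⁻².
  W = J/s (power = energy per time),
      = kg·m²·s⁻³.
  So W⁻¹ = kg⁻¹·m⁻²·s³.
  Combining: Sv·N·kg⁻¹·s·m⁻³·Gy·J·W⁻¹ = (m²·s⁻²) · (kg·m·s⁻²) · kg⁻¹ · s · m⁻³ · (m²·s⁻²) · (kg·m²·s⁻²) · (kg⁻¹·m⁻²·s³) = m²·s⁻⁴.
Both reduce to m²·s⁻⁴.

Yes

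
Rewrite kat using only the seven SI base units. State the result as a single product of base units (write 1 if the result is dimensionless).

kat = mol/s = s⁻¹·mol (catalytic activity).

s⁻¹·mol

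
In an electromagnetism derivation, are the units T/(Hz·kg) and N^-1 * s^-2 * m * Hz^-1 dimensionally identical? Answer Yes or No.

Left side:
  Hz = 1/s = s⁻¹ (frequency is cycles per second).
  So Hz⁻¹ = s.
  T = Wb/m² (flux density = flux per area),
      = kg·s⁻²·A⁻¹.
  Combining: Hz⁻¹·kg⁻¹·T = s · kg⁻¹ · (kg·s⁻²·A⁻¹) = s⁻¹·A⁻¹.
Right side:
  N = kg·m·s⁻².
  So N⁻¹ = kg⁻¹·m⁻¹·s².
  Hz = s⁻¹.
  So Hz⁻¹ = s.
  Combining: N⁻¹·s⁻²·m·Hz⁻¹ = (kg⁻¹·m⁻¹·s²) · s⁻² · m · s = kg⁻¹·s.
Left is s⁻¹·A⁻¹; right is kg⁻¹·s — different.

No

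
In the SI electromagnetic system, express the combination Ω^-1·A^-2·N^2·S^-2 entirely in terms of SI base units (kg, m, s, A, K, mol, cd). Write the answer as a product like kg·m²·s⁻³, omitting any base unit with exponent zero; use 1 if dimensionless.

Ω = kg·m²·s⁻³·A⁻².
So Ω⁻¹ = kg⁻¹·m⁻²·s³·A².
N = kg·m·s⁻².
So N² = kg²·m²·s⁻⁴.
S = kg⁻¹·m⁻²·s³·A².
So S⁻² = kg²·m⁴·s⁻⁶·A⁻⁴.
Combining: Ω⁻¹·A⁻²·N²·S⁻² = (kg⁻¹·m⁻²·s³·A²) · A⁻² · (kg²·m²·s⁻⁴) · (kg²·m⁴·s⁻⁶·A⁻⁴) = kg³·m⁴·s⁻⁷·A⁻⁴.

kg³·m⁴·s⁻⁷·A⁻⁴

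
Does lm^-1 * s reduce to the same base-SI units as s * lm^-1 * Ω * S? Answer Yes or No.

Left side:
  lm = cd·sr = cd (luminous flux; sr is dimensionless).
  So lm⁻¹ = cd⁻¹.
  Combining: lm⁻¹·s = cd⁻¹ · s = s·cd⁻¹.
Right side:
  lm = cd.
  So lm⁻¹ = cd⁻¹.
  Ω = kg·m²·s⁻³·A⁻².
  S = kg⁻¹·m⁻²·s³·A².
  Combining: s·lm⁻¹·Ω·S = s · cd⁻¹ · (kg·m²·s⁻³·A⁻²) · (kg⁻¹·m⁻²·s³·A²) = s·cd⁻¹.
Both reduce to s·cd⁻¹.

Yes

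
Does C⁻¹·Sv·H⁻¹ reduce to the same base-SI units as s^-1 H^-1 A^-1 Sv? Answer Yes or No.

Left side:
  C = s·A.
  So C⁻¹ = s⁻¹·A⁻¹.
  Sv = m²·s⁻².
  H = kg·m²·s⁻²·A⁻².
  So H⁻¹ = kg⁻¹·m⁻²·s²·A².
  Combining: C⁻¹·Sv·H⁻¹ = (s⁻¹·A⁻¹) · (m²·s⁻²) · (kg⁻¹·m⁻²·s²·A²) = kg⁻¹·s⁻¹·A.
Right side:
  H = Wb/A (inductance = flux per current),
      = kg·m²·s⁻²·A⁻².
  So H⁻¹ = kg⁻¹·m⁻²·s²·A².
  Sv = J/kg (equivalent dose = energy per mass),
      = m²·s⁻².
  Combining: s⁻¹·H⁻¹·A⁻¹·Sv = s⁻¹ · (kg⁻¹·m⁻²·s²·A²) · A⁻¹ · (m²·s⁻²) = kg⁻¹·s⁻¹·A.
Both reduce to kg⁻¹·s⁻¹·A.

Yes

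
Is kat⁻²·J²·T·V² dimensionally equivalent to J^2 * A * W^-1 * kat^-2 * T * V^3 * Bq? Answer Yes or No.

No

Left side:
  kat = s⁻¹·mol.
  So kat⁻² = s²·mol⁻².
  J = kg·m²·s⁻².
  So J² = kg²·m⁴·s⁻⁴.
  T = kg·s⁻²·A⁻¹.
  V = kg·m²·s⁻³·A⁻¹.
  So V² = kg²·m⁴·s⁻⁶·A⁻².
  Combining: kat⁻²·J²·T·V² = (s²·mol⁻²) · (kg²·m⁴·s⁻⁴) · (kg·s⁻²·A⁻¹) · (kg²·m⁴·s⁻⁶·A⁻²) = kg⁵·m⁸·s⁻¹⁰·A⁻³·mol⁻².
Right side:
  J = N·m (work = force × distance),
      = kg·m²·s⁻².
  So J² = kg²·m⁴·s⁻⁴.
  W = J/s (power = energy per time),
      = kg·m²·s⁻³.
  So W⁻¹ = kg⁻¹·m⁻²·s³.
  kat = mol/s = s⁻¹·mol (catalytic activity).
  So kat⁻² = s²·mol⁻².
  T = Wb/m² (flux density = flux per area),
      = kg·s⁻²·A⁻¹.
  V = W/A (potential = power per current),
      = kg·m²·s⁻³·A⁻¹.
  So V³ = kg³·m⁶·s⁻⁹·A⁻³.
  Bq = 1/s = s⁻¹ (activity is decays per second).
  Combining: J²·A·W⁻¹·kat⁻²·T·V³·Bq = (kg²·m⁴·s⁻⁴) · A · (kg⁻¹·m⁻²·s³) · (s²·mol⁻²) · (kg·s⁻²·A⁻¹) · (kg³·m⁶·s⁻⁹·A⁻³) · s⁻¹ = kg⁵·m⁸·s⁻¹¹·A⁻³·mol⁻².
Left is kg⁵·m⁸·s⁻¹⁰·A⁻³·mol⁻²; right is kg⁵·m⁸·s⁻¹¹·A⁻³·mol⁻² — different.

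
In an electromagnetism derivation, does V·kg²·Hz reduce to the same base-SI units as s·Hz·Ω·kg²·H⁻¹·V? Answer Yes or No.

Left side:
  V = kg·m²·s⁻³·A⁻¹.
  Hz = s⁻¹.
  Combining: V·kg²·Hz = (kg·m²·s⁻³·A⁻¹) · kg² · s⁻¹ = kg³·m²·s⁻⁴·A⁻¹.
Right side:
  Hz = 1/s = s⁻¹ (frequency is cycles per second).
  Ω = V/A (resistance = voltage per current),
      = kg·m²·s⁻³·A⁻².
  H = Wb/A (inductance = flux per current),
      = kg·m²·s⁻²·A⁻².
  So H⁻¹ = kg⁻¹·m⁻²·s²·A².
  V = W/A (potential = power per current),
      = kg·m²·s⁻³·A⁻¹.
  Combining: s·Hz·Ω·kg²·H⁻¹·V = s · s⁻¹ · (kg·m²·s⁻³·A⁻²) · kg² · (kg⁻¹·m⁻²·s²·A²) · (kg·m²·s⁻³·A⁻¹) = kg³·m²·s⁻⁴·A⁻¹.
Both reduce to kg³·m²·s⁻⁴·A⁻¹.

Yes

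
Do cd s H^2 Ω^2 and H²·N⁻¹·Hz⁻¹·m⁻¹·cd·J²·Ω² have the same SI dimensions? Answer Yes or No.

No

Left side:
  H = Wb/A (inductance = flux per current),
      = kg·m²·s⁻²·A⁻².
  So H² = kg²·m⁴·s⁻⁴·A⁻⁴.
  Ω = V/A (resistance = voltage per current),
      = kg·m²·s⁻³·A⁻².
  So Ω² = kg²·m⁴·s⁻⁶·A⁻⁴.
  Combining: cd·s·H²·Ω² = cd · s · (kg²·m⁴·s⁻⁴·A⁻⁴) · (kg²·m⁴·s⁻⁶·A⁻⁴) = kg⁴·m⁸·s⁻⁹·A⁻⁸·cd.
Right side:
  H = Wb/A (inductance = flux per current),
      = kg·m²·s⁻²·A⁻².
  So H² = kg²·m⁴·s⁻⁴·A⁻⁴.
  N = kg·m/s² = kg·m·s⁻² (force = mass × acceleration).
  So N⁻¹ = kg⁻¹·m⁻¹·s².
  Hz = 1/s = s⁻¹ (frequency is cycles per second).
  So Hz⁻¹ = s.
  J = N·m (work = force × distance),
      = kg·m²·s⁻².
  So J² = kg²·m⁴·s⁻⁴.
  Ω = V/A (resistance = voltage per current),
      = kg·m²·s⁻³·A⁻².
  So Ω² = kg²·m⁴·s⁻⁶·A⁻⁴.
  Combining: H²·N⁻¹·Hz⁻¹·m⁻¹·cd·J²·Ω² = (kg²·m⁴·s⁻⁴·A⁻⁴) · (kg⁻¹·m⁻¹·s²) · s · m⁻¹ · cd · (kg²·m⁴·s⁻⁴) · (kg²·m⁴·s⁻⁶·A⁻⁴) = kg⁵·m¹⁰·s⁻¹¹·A⁻⁸·cd.
Left is kg⁴·m⁸·s⁻⁹·A⁻⁸·cd; right is kg⁵·m¹⁰·s⁻¹¹·A⁻⁸·cd — different.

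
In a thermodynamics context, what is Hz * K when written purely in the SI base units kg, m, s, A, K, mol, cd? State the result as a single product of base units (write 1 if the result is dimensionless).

Hz = 1/s = s⁻¹ (frequency is cycles per second).
Combining: Hz·K = s⁻¹ · K = s⁻¹·K.

s⁻¹·K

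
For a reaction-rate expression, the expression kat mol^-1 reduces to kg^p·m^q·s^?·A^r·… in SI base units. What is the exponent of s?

kat = mol/s = s⁻¹·mol (catalytic activity).
Combining: kat·mol⁻¹ = (s⁻¹·mol) · mol⁻¹ = s⁻¹.
The exponent of s is -1.

-1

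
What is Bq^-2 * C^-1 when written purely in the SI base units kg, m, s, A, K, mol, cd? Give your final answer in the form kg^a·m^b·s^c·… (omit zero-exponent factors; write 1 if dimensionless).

Bq = 1/s = s⁻¹ (activity is decays per second).
So Bq⁻² = s².
C = A·s = s·A (charge = current × time).
So C⁻¹ = s⁻¹·A⁻¹.
Combining: Bq⁻²·C⁻¹ = s² · (s⁻¹·A⁻¹) = s·A⁻¹.

s·A⁻¹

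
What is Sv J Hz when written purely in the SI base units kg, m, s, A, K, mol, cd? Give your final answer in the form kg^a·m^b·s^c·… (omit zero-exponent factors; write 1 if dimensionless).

Sv = m²·s⁻².
J = kg·m²·s⁻².
Hz = s⁻¹.
Combining: Sv·J·Hz = (m²·s⁻²) · (kg·m²·s⁻²) · s⁻¹ = kg·m⁴·s⁻⁵.

kg·m⁴·s⁻⁵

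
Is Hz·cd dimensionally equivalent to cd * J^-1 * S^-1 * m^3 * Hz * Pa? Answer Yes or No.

No

Left side:
  Hz = s⁻¹.
  Combining: Hz·cd = s⁻¹ · cd = s⁻¹·cd.
Right side:
  J = N·m (work = force × distance),
      = kg·m²·s⁻².
  So J⁻¹ = kg⁻¹·m⁻²·s².
  S = 1/Ω (conductance is reciprocal resistance),
      = kg⁻¹·m⁻²·s³·A².
  So S⁻¹ = kg·m²·s⁻³·A⁻².
  Hz = 1/s = s⁻¹ (frequency is cycles per second).
  Pa = N/m² (pressure = force per area),
      = kg·m⁻¹·s⁻².
  Combining: cd·J⁻¹·S⁻¹·m³·Hz·Pa = cd · (kg⁻¹·m⁻²·s²) · (kg·m²·s⁻³·A⁻²) · m³ · s⁻¹ · (kg·m⁻¹·s⁻²) = kg·m²·s⁻⁴·A⁻²·cd.
Left is s⁻¹·cd; right is kg·m²·s⁻⁴·A⁻²·cd — different.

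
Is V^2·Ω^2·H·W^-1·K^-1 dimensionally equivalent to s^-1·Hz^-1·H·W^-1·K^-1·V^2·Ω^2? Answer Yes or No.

Yes

Left side:
  V = W/A (potential = power per current),
      = kg·m²·s⁻³·A⁻¹.
  So V² = kg²·m⁴·s⁻⁶·A⁻².
  Ω = V/A (resistance = voltage per current),
      = kg·m²·s⁻³·A⁻².
  So Ω² = kg²·m⁴·s⁻⁶·A⁻⁴.
  H = Wb/A (inductance = flux per current),
      = kg·m²·s⁻²·A⁻².
  W = J/s (power = energy per time),
      = kg·m²·s⁻³.
  So W⁻¹ = kg⁻¹·m⁻²·s³.
  Combining: V²·Ω²·H·W⁻¹·K⁻¹ = (kg²·m⁴·s⁻⁶·A⁻²) · (kg²·m⁴·s⁻⁶·A⁻⁴) · (kg·m²·s⁻²·A⁻²) · (kg⁻¹·m⁻²·s³) · K⁻¹ = kg⁴·m⁸·s⁻¹¹·A⁻⁸·K⁻¹.
Right side:
  Hz = 1/s = s⁻¹ (frequency is cycles per second).
  So Hz⁻¹ = s.
  H = Wb/A (inductance = flux per current),
      = kg·m²·s⁻²·A⁻².
  W = J/s (power = energy per time),
      = kg·m²·s⁻³.
  So W⁻¹ = kg⁻¹·m⁻²·s³.
  V = W/A (potential = power per current),
      = kg·m²·s⁻³·A⁻¹.
  So V² = kg²·m⁴·s⁻⁶·A⁻².
  Ω = V/A (resistance = voltage per current),
      = kg·m²·s⁻³·A⁻².
  So Ω² = kg²·m⁴·s⁻⁶·A⁻⁴.
  Combining: s⁻¹·Hz⁻¹·H·W⁻¹·K⁻¹·V²·Ω² = s⁻¹ · s · (kg·m²·s⁻²·A⁻²) · (kg⁻¹·m⁻²·s³) · K⁻¹ · (kg²·m⁴·s⁻⁶·A⁻²) · (kg²·m⁴·s⁻⁶·A⁻⁴) = kg⁴·m⁸·s⁻¹¹·A⁻⁸·K⁻¹.
Both reduce to kg⁴·m⁸·s⁻¹¹·A⁻⁸·K⁻¹.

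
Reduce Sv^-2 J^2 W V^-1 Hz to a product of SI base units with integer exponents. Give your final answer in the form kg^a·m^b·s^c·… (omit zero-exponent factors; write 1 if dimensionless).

Sv = m²·s⁻².
So Sv⁻² = m⁻⁴·s⁴.
J = kg·m²·s⁻².
So J² = kg²·m⁴·s⁻⁴.
W = kg·m²·s⁻³.
V = kg·m²·s⁻³·A⁻¹.
So V⁻¹ = kg⁻¹·m⁻²·s³·A.
Hz = s⁻¹.
Combining: Sv⁻²·J²·W·V⁻¹·Hz = (m⁻⁴·s⁴) · (kg²·m⁴·s⁻⁴) · (kg·m²·s⁻³) · (kg⁻¹·m⁻²·s³·A) · s⁻¹ = kg²·s⁻¹·A.

kg²·s⁻¹·A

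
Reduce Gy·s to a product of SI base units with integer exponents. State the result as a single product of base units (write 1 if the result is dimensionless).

m²·s⁻¹

Gy = J/kg (absorbed dose = energy per mass),
    = m²·s⁻².
Combining: Gy·s = (m²·s⁻²) · s = m²·s⁻¹.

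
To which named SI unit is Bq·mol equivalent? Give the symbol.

kat

Bq = s⁻¹.
Combining: Bq·mol = s⁻¹ · mol = s⁻¹·mol.
s⁻¹·mol is the base-SI form of the katal.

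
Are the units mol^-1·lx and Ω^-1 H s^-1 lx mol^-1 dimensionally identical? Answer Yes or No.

Left side:
  lx = m⁻²·cd.
  Combining: mol⁻¹·lx = mol⁻¹ · (m⁻²·cd) = m⁻²·mol⁻¹·cd.
Right side:
  Ω = kg·m²·s⁻³·A⁻².
  So Ω⁻¹ = kg⁻¹·m⁻²·s³·A².
  H = kg·m²·s⁻²·A⁻².
  lx = m⁻²·cd.
  Combining: Ω⁻¹·H·s⁻¹·lx·mol⁻¹ = (kg⁻¹·m⁻²·s³·A²) · (kg·m²·s⁻²·A⁻²) · s⁻¹ · (m⁻²·cd) · mol⁻¹ = m⁻²·mol⁻¹·cd.
Both reduce to m⁻²·mol⁻¹·cd.

Yes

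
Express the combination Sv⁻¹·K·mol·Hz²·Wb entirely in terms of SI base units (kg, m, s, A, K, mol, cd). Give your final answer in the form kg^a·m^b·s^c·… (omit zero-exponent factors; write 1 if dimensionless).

kg·s⁻²·A⁻¹·K·mol

Sv = J/kg (equivalent dose = energy per mass),
    = m²·s⁻².
So Sv⁻¹ = m⁻²·s².
Hz = 1/s = s⁻¹ (frequency is cycles per second).
So Hz² = s⁻².
Wb = V·s (flux: a volt is a weber per second),
    = kg·m²·s⁻²·A⁻¹.
Combining: Sv⁻¹·K·mol·Hz²·Wb = (m⁻²·s²) · K · mol · s⁻² · (kg·m²·s⁻²·A⁻¹) = kg·s⁻²·A⁻¹·K·mol.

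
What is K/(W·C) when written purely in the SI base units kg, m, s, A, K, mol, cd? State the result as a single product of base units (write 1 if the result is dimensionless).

kg⁻¹·m⁻²·s²·A⁻¹·K

W = J/s (power = energy per time),
    = kg·m²·s⁻³.
So W⁻¹ = kg⁻¹·m⁻²·s³.
C = A·s = s·A (charge = current × time).
So C⁻¹ = s⁻¹·A⁻¹.
Combining: K·W⁻¹·C⁻¹ = K · (kg⁻¹·m⁻²·s³) · (s⁻¹·A⁻¹) = kg⁻¹·m⁻²·s²·A⁻¹·K.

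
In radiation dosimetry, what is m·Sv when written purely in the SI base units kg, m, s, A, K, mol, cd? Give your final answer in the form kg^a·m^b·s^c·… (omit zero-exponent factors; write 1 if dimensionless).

m³·s⁻²

Sv = J/kg (equivalent dose = energy per mass),
    = m²·s⁻².
Combining: m·Sv = m · (m²·s⁻²) = m³·s⁻².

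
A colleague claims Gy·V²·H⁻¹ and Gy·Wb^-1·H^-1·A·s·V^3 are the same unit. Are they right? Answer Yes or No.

Left side:
  Gy = J/kg (absorbed dose = energy per mass),
      = m²·s⁻².
  V = W/A (potential = power per current),
      = kg·m²·s⁻³·A⁻¹.
  So V² = kg²·m⁴·s⁻⁶·A⁻².
  H = Wb/A (inductance = flux per current),
      = kg·m²·s⁻²·A⁻².
  So H⁻¹ = kg⁻¹·m⁻²·s²·A².
  Combining: Gy·V²·H⁻¹ = (m²·s⁻²) · (kg²·m⁴·s⁻⁶·A⁻²) · (kg⁻¹·m⁻²·s²·A²) = kg·m⁴·s⁻⁶.
Right side:
  Gy = m²·s⁻².
  Wb = kg·m²·s⁻²·A⁻¹.
  So Wb⁻¹ = kg⁻¹·m⁻²·s²·A.
  H = kg·m²·s⁻²·A⁻².
  So H⁻¹ = kg⁻¹·m⁻²·s²·A².
  V = kg·m²·s⁻³·A⁻¹.
  So V³ = kg³·m⁶·s⁻⁹·A⁻³.
  Combining: Gy·Wb⁻¹·H⁻¹·A·s·V³ = (m²·s⁻²) · (kg⁻¹·m⁻²·s²·A) · (kg⁻¹·m⁻²·s²·A²) · A · s · (kg³·m⁶·s⁻⁹·A⁻³) = kg·m⁴·s⁻⁶·A.
Left is kg·m⁴·s⁻⁶; right is kg·m⁴·s⁻⁶·A — different.

No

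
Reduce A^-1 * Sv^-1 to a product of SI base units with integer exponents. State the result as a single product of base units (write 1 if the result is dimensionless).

Sv = m²·s⁻².
So Sv⁻¹ = m⁻²·s².
Combining: A⁻¹·Sv⁻¹ = A⁻¹ · (m⁻²·s²) = m⁻²·s²·A⁻¹.

m⁻²·s²·A⁻¹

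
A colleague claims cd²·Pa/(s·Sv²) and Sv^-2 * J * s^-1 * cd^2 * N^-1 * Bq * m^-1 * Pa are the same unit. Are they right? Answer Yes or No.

Left side:
  Pa = N/m² (pressure = force per area),
      = kg·m⁻¹·s⁻².
  Sv = J/kg (equivalent dose = energy per mass),
      = m²·s⁻².
  So Sv⁻² = m⁻⁴·s⁴.
  Combining: cd²·Pa·s⁻¹·Sv⁻² = cd² · (kg·m⁻¹·s⁻²) · s⁻¹ · (m⁻⁴·s⁴) = kg·m⁻⁵·s·cd².
Right side:
  Sv = J/kg (equivalent dose = energy per mass),
      = m²·s⁻².
  So Sv⁻² = m⁻⁴·s⁴.
  J = N·m (work = force × distance),
      = kg·m²·s⁻².
  N = kg·m/s² = kg·m·s⁻² (force = mass × acceleration).
  So N⁻¹ = kg⁻¹·m⁻¹·s².
  Bq = 1/s = s⁻¹ (activity is decays per second).
  Pa = N/m² (pressure = force per area),
      = kg·m⁻¹·s⁻².
  Combining: Sv⁻²·J·s⁻¹·cd²·N⁻¹·Bq·m⁻¹·Pa = (m⁻⁴·s⁴) · (kg·m²·s⁻²) · s⁻¹ · cd² · (kg⁻¹·m⁻¹·s²) · s⁻¹ · m⁻¹ · (kg·m⁻¹·s⁻²) = kg·m⁻⁵·cd².
Left is kg·m⁻⁵·s·cd²; right is kg·m⁻⁵·cd² — different.

No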